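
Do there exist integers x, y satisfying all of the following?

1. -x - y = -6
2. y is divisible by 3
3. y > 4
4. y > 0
Yes

Take x = 0, y = 6. Substituting into each constraint:
  (1) 0 + (-6) = -6 ✓
  (2) 6 = 3 × 2, remainder 0 ✓
  (3) 6 > 4 ✓
  (4) 6 > 0 ✓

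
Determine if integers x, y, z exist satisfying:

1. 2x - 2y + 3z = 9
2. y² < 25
Yes

Take x = 3, y = 0, z = 1. Substituting into each constraint:
  (1) 2(3) - 2(0) + 3(1) = 9 ✓
  (2) y² = (0)² = 0, and 0 < 25 ✓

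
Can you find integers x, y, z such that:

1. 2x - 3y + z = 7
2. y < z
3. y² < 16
Yes

Take x = 3, y = 0, z = 1. Substituting into each constraint:
  (1) 2(3) - 3(0) + 1 = 7 ✓
  (2) 0 < 1 ✓
  (3) y² = (0)² = 0, and 0 < 16 ✓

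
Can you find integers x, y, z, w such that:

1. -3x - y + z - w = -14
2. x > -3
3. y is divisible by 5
Yes

Take x = 4, y = 0, z = 0, w = 2. Substituting into each constraint:
  (1) -3(4) + 0 + 0 + (-2) = -14 ✓
  (2) 4 > -3 ✓
  (3) 0 = 5 × 0, remainder 0 ✓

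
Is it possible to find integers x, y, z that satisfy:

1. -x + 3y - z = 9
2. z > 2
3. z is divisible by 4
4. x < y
Yes

Take x = 2, y = 5, z = 4. Substituting into each constraint:
  (1) (-2) + 3(5) + (-4) = 9 ✓
  (2) 4 > 2 ✓
  (3) 4 = 4 × 1, remainder 0 ✓
  (4) 2 < 5 ✓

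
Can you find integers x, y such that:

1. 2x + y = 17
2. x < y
Yes

Take x = 5, y = 7. Substituting into each constraint:
  (1) 2(5) + 7 = 17 ✓
  (2) 5 < 7 ✓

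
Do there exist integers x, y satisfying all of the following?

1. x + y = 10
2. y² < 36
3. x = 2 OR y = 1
Yes

Take x = 9, y = 1. Substituting into each constraint:
  (1) 9 + 1 = 10 ✓
  (2) y² = (1)² = 1, and 1 < 36 ✓
  (3) y = 1, target 1 ✓ (second branch holds)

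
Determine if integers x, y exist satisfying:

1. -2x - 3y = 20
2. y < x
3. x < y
No

A contradictory subset is {y < x, x < y}. No integer assignment can satisfy these jointly:

  - y < x: bounds one variable relative to another variable
  - x < y: bounds one variable relative to another variable

Direct contradiction: x > y and y > x cannot both hold.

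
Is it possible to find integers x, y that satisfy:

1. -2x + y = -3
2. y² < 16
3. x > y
Yes

Take x = 2, y = 1. Substituting into each constraint:
  (1) -2(2) + 1 = -3 ✓
  (2) y² = (1)² = 1, and 1 < 16 ✓
  (3) 2 > 1 ✓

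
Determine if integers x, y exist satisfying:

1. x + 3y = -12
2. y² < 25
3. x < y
Yes

Take x = -12, y = 0. Substituting into each constraint:
  (1) (-12) + 3(0) = -12 ✓
  (2) y² = (0)² = 0, and 0 < 25 ✓
  (3) -12 < 0 ✓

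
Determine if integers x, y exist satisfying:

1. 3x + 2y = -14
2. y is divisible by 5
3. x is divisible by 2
Yes

Take x = -8, y = 5. Substituting into each constraint:
  (1) 3(-8) + 2(5) = -14 ✓
  (2) 5 = 5 × 1, remainder 0 ✓
  (3) -8 = 2 × -4, remainder 0 ✓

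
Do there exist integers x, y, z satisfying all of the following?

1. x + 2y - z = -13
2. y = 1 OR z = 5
Yes

Take x = -15, y = 1, z = 0. Substituting into each constraint:
  (1) (-15) + 2(1) + 0 = -13 ✓
  (2) y = 1, target 1 ✓ (first branch holds)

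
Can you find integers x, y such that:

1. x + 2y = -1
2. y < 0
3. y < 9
Yes

Take x = 1, y = -1. Substituting into each constraint:
  (1) 1 + 2(-1) = -1 ✓
  (2) -1 < 0 ✓
  (3) -1 < 9 ✓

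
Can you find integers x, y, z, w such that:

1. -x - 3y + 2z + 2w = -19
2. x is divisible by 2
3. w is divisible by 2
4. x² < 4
Yes

Take x = 0, y = 1, z = -8, w = 0. Substituting into each constraint:
  (1) 0 - 3(1) + 2(-8) + 2(0) = -19 ✓
  (2) 0 = 2 × 0, remainder 0 ✓
  (3) 0 = 2 × 0, remainder 0 ✓
  (4) x² = (0)² = 0, and 0 < 4 ✓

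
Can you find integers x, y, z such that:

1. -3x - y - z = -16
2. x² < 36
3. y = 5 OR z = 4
Yes

Take x = 4, y = 0, z = 4. Substituting into each constraint:
  (1) -3(4) + 0 + (-4) = -16 ✓
  (2) x² = (4)² = 16, and 16 < 36 ✓
  (3) z = 4, target 4 ✓ (second branch holds)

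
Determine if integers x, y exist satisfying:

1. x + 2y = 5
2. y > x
Yes

Take x = 1, y = 2. Substituting into each constraint:
  (1) 1 + 2(2) = 5 ✓
  (2) 2 > 1 ✓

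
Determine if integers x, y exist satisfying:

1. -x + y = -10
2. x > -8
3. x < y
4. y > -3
No

A contradictory subset is {-x + y = -10, x < y}. No integer assignment can satisfy these jointly:

  - -x + y = -10: is a linear equation tying the variables together
  - x < y: bounds one variable relative to another variable

From the equation, x − y = 10, i.e. y − x = -10; but y > x requires y − x ≥ 1. Contradiction.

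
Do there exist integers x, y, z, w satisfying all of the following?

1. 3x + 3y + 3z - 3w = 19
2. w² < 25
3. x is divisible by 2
No

Even the single constraint (3x + 3y + 3z - 3w = 19) is infeasible over the integers.

  - 3x + 3y + 3z - 3w = 19: every term on the left is divisible by 3, so the LHS ≡ 0 (mod 3), but the RHS 19 is not — no integer solution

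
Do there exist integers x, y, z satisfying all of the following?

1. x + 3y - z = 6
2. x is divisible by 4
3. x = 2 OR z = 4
Yes

Take x = 16, y = -2, z = 4. Substituting into each constraint:
  (1) 16 + 3(-2) + (-4) = 6 ✓
  (2) 16 = 4 × 4, remainder 0 ✓
  (3) z = 4, target 4 ✓ (second branch holds)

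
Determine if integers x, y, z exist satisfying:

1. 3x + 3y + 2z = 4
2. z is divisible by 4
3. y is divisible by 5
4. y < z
Yes

Take x = 24, y = -20, z = -4. Substituting into each constraint:
  (1) 3(24) + 3(-20) + 2(-4) = 4 ✓
  (2) -4 = 4 × -1, remainder 0 ✓
  (3) -20 = 5 × -4, remainder 0 ✓
  (4) -20 < -4 ✓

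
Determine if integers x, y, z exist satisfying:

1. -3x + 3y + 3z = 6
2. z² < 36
Yes

Take x = 0, y = 0, z = 2. Substituting into each constraint:
  (1) -3(0) + 3(0) + 3(2) = 6 ✓
  (2) z² = (2)² = 4, and 4 < 36 ✓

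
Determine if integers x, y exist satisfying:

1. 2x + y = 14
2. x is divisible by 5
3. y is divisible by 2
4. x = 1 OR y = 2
No

A contradictory subset is {2x + y = 14, x is divisible by 5, x = 1 OR y = 2}. No integer assignment can satisfy these jointly:

  - 2x + y = 14: is a linear equation tying the variables together
  - x is divisible by 5: restricts x to multiples of 5
  - x = 1 OR y = 2: forces a choice: either x = 1 or y = 2

Split on the disjunction (x = 1 OR y = 2):
  • If x = 1: this contradicts the divisibility constraint — 1 is not a multiple of 5.
  • If y = 2: with y = 2, writing x = 5x', every remaining term of the linear equation is divisible by 10, so the left side is ≡ 0 (mod 10); but the right side 12 ≡ 2 (mod 10). No integers can satisfy it.
Both branches are infeasible, so the system has no integer solution.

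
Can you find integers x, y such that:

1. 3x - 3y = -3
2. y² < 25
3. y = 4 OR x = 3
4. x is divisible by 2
No

A contradictory subset is {3x - 3y = -3, y = 4 OR x = 3, x is divisible by 2}. No integer assignment can satisfy these jointly:

  - 3x - 3y = -3: is a linear equation tying the variables together
  - y = 4 OR x = 3: forces a choice: either y = 4 or x = 3
  - x is divisible by 2: restricts x to multiples of 2

Split on the disjunction (y = 4 OR x = 3):
  • If y = 4: with y = 4, writing x = 2x', every remaining term of the linear equation is divisible by 6, so the left side is ≡ 0 (mod 6); but the right side 9 ≡ 3 (mod 6). No integers can satisfy it.
  • If x = 3: this contradicts the divisibility constraint — 3 is not a multiple of 2.
Both branches are infeasible, so the system has no integer solution.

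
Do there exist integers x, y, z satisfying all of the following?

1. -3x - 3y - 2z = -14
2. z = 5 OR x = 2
Yes

Take x = 2, y = -2, z = 7. Substituting into each constraint:
  (1) -3(2) - 3(-2) - 2(7) = -14 ✓
  (2) x = 2, target 2 ✓ (second branch holds)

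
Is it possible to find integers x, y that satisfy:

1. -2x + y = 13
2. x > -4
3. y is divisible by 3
Yes

Take x = -2, y = 9. Substituting into each constraint:
  (1) -2(-2) + 9 = 13 ✓
  (2) -2 > -4 ✓
  (3) 9 = 3 × 3, remainder 0 ✓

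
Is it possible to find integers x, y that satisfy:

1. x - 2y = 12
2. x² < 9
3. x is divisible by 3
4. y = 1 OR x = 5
No

The full constraint system is jointly infeasible over the integers. Each constraint and what it forces:

  - x - 2y = 12: is a linear equation tying the variables together
  - x² < 9: restricts x to |x| ≤ 2
  - x is divisible by 3: restricts x to multiples of 3
  - y = 1 OR x = 5: forces a choice: either y = 1 or x = 5

Split on the disjunction (y = 1 OR x = 5):
  • If y = 1: with y = 1, writing x = 3x', every remaining term of the linear equation is divisible by 3, so the left side is ≡ 0 (mod 3); but the right side 14 ≡ 2 (mod 3). No integers can satisfy it.
  • If x = 5: this contradicts the divisibility constraint — 5 is not a multiple of 3.
Both branches are infeasible, so the system has no integer solution.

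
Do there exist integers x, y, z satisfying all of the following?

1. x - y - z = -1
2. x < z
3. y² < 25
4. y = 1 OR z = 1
Yes

Take x = 0, y = 0, z = 1. Substituting into each constraint:
  (1) 0 + 0 + (-1) = -1 ✓
  (2) 0 < 1 ✓
  (3) y² = (0)² = 0, and 0 < 25 ✓
  (4) z = 1, target 1 ✓ (second branch holds)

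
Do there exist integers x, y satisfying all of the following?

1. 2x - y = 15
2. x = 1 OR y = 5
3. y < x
Yes

Take x = 10, y = 5. Substituting into each constraint:
  (1) 2(10) + (-5) = 15 ✓
  (2) y = 5, target 5 ✓ (second branch holds)
  (3) 5 < 10 ✓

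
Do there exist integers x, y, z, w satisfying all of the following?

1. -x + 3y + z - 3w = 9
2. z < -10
Yes

Take x = 1, y = 0, z = -11, w = -7. Substituting into each constraint:
  (1) (-1) + 3(0) + (-11) - 3(-7) = 9 ✓
  (2) -11 < -10 ✓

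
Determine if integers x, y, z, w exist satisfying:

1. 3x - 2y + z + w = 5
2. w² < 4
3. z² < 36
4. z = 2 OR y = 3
Yes

Take x = 3, y = 3, z = 3, w = -1. Substituting into each constraint:
  (1) 3(3) - 2(3) + 3 + (-1) = 5 ✓
  (2) w² = (-1)² = 1, and 1 < 4 ✓
  (3) z² = (3)² = 9, and 9 < 36 ✓
  (4) y = 3, target 3 ✓ (second branch holds)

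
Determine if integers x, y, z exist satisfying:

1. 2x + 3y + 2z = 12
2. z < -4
Yes

Take x = 0, y = 8, z = -6. Substituting into each constraint:
  (1) 2(0) + 3(8) + 2(-6) = 12 ✓
  (2) -6 < -4 ✓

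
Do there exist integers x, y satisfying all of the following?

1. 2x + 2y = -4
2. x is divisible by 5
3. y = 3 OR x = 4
Yes

Take x = -5, y = 3. Substituting into each constraint:
  (1) 2(-5) + 2(3) = -4 ✓
  (2) -5 = 5 × -1, remainder 0 ✓
  (3) y = 3, target 3 ✓ (first branch holds)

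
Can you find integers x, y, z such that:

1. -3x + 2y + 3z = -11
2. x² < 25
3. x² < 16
Yes

Take x = 0, y = 2, z = -5. Substituting into each constraint:
  (1) -3(0) + 2(2) + 3(-5) = -11 ✓
  (2) x² = (0)² = 0, and 0 < 25 ✓
  (3) x² = (0)² = 0, and 0 < 16 ✓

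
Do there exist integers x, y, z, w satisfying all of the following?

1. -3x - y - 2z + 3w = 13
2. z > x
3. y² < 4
Yes

Take x = 0, y = 0, z = 1, w = 5. Substituting into each constraint:
  (1) -3(0) + 0 - 2(1) + 3(5) = 13 ✓
  (2) 1 > 0 ✓
  (3) y² = (0)² = 0, and 0 < 4 ✓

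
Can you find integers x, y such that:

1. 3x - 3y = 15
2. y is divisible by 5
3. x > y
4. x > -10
Yes

Take x = 5, y = 0. Substituting into each constraint:
  (1) 3(5) - 3(0) = 15 ✓
  (2) 0 = 5 × 0, remainder 0 ✓
  (3) 5 > 0 ✓
  (4) 5 > -10 ✓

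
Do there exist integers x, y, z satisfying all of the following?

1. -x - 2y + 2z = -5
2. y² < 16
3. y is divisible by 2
Yes

Take x = 1, y = 0, z = -2. Substituting into each constraint:
  (1) (-1) - 2(0) + 2(-2) = -5 ✓
  (2) y² = (0)² = 0, and 0 < 16 ✓
  (3) 0 = 2 × 0, remainder 0 ✓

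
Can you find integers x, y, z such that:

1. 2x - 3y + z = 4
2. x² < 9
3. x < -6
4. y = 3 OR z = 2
No

A contradictory subset is {x² < 9, x < -6}. No integer assignment can satisfy these jointly:

  - x² < 9: restricts x to |x| ≤ 2
  - x < -6: bounds one variable relative to a constant

Direct contradiction: the bounds on x require x ≥ -2 and x ≤ -7 simultaneously, which is empty.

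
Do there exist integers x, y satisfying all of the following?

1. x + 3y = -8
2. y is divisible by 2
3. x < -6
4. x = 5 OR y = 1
No

A contradictory subset is {y is divisible by 2, x < -6, x = 5 OR y = 1}. No integer assignment can satisfy these jointly:

  - y is divisible by 2: restricts y to multiples of 2
  - x < -6: bounds one variable relative to a constant
  - x = 5 OR y = 1: forces a choice: either x = 5 or y = 1

Split on the disjunction (x = 5 OR y = 1):
  • If x = 5: this contradicts the bound x ≤ -7.
  • If y = 1: this contradicts the divisibility constraint — 1 is not a multiple of 2.
Both branches are infeasible, so the system has no integer solution.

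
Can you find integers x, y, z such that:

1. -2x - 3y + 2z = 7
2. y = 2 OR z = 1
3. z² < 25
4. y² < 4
Yes

Take x = -4, y = 1, z = 1. Substituting into each constraint:
  (1) -2(-4) - 3(1) + 2(1) = 7 ✓
  (2) z = 1, target 1 ✓ (second branch holds)
  (3) z² = (1)² = 1, and 1 < 25 ✓
  (4) y² = (1)² = 1, and 1 < 4 ✓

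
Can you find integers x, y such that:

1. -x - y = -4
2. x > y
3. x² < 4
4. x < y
No

A contradictory subset is {x > y, x < y}. No integer assignment can satisfy these jointly:

  - x > y: bounds one variable relative to another variable
  - x < y: bounds one variable relative to another variable

Direct contradiction: x > y and y > x cannot both hold.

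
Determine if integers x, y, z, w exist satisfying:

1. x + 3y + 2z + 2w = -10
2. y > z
Yes

Take x = -8, y = 0, z = -1, w = 0. Substituting into each constraint:
  (1) (-8) + 3(0) + 2(-1) + 2(0) = -10 ✓
  (2) 0 > -1 ✓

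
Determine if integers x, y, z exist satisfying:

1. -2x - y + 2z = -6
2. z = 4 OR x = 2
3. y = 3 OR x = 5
Yes

Take x = 5, y = 4, z = 4. Substituting into each constraint:
  (1) -2(5) + (-4) + 2(4) = -6 ✓
  (2) z = 4, target 4 ✓ (first branch holds)
  (3) x = 5, target 5 ✓ (second branch holds)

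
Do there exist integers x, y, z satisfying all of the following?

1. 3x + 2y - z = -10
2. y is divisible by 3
Yes

Take x = -3, y = 0, z = 1. Substituting into each constraint:
  (1) 3(-3) + 2(0) + (-1) = -10 ✓
  (2) 0 = 3 × 0, remainder 0 ✓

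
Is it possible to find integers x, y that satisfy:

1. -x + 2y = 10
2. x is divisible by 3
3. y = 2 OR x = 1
Yes

Take x = -6, y = 2. Substituting into each constraint:
  (1) 6 + 2(2) = 10 ✓
  (2) -6 = 3 × -2, remainder 0 ✓
  (3) y = 2, target 2 ✓ (first branch holds)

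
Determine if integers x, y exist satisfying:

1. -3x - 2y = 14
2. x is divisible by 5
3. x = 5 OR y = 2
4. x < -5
No

The full constraint system is jointly infeasible over the integers. Each constraint and what it forces:

  - -3x - 2y = 14: is a linear equation tying the variables together
  - x is divisible by 5: restricts x to multiples of 5
  - x = 5 OR y = 2: forces a choice: either x = 5 or y = 2
  - x < -5: bounds one variable relative to a constant

Split on the disjunction (x = 5 OR y = 2):
  • If x = 5: this contradicts the bound x ≤ -6.
  • If y = 2: with y = 2, writing x = 5x', every remaining term of the linear equation is divisible by 15, so the left side is ≡ 0 (mod 15); but the right side 18 ≡ 3 (mod 15). No integers can satisfy it.
Both branches are infeasible, so the system has no integer solution.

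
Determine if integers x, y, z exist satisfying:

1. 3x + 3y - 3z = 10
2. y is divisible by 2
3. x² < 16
No

Even the single constraint (3x + 3y - 3z = 10) is infeasible over the integers.

  - 3x + 3y - 3z = 10: every term on the left is divisible by 3, so the LHS ≡ 0 (mod 3), but the RHS 10 is not — no integer solution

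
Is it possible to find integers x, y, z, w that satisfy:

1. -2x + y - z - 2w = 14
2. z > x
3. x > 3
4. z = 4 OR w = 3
Yes

Take x = 4, y = 33, z = 5, w = 3. Substituting into each constraint:
  (1) -2(4) + 33 + (-5) - 2(3) = 14 ✓
  (2) 5 > 4 ✓
  (3) 4 > 3 ✓
  (4) w = 3, target 3 ✓ (second branch holds)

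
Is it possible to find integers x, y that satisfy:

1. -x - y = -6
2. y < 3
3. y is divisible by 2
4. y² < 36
Yes

Take x = 6, y = 0. Substituting into each constraint:
  (1) (-6) + 0 = -6 ✓
  (2) 0 < 3 ✓
  (3) 0 = 2 × 0, remainder 0 ✓
  (4) y² = (0)² = 0, and 0 < 36 ✓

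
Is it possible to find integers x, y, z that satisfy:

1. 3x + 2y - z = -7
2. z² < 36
Yes

Take x = -3, y = 1, z = 0. Substituting into each constraint:
  (1) 3(-3) + 2(1) + 0 = -7 ✓
  (2) z² = (0)² = 0, and 0 < 36 ✓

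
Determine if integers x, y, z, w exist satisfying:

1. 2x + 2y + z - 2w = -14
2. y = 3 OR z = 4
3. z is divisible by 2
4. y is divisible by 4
Yes

Take x = -9, y = 0, z = 4, w = 0. Substituting into each constraint:
  (1) 2(-9) + 2(0) + 4 - 2(0) = -14 ✓
  (2) z = 4, target 4 ✓ (second branch holds)
  (3) 4 = 2 × 2, remainder 0 ✓
  (4) 0 = 4 × 0, remainder 0 ✓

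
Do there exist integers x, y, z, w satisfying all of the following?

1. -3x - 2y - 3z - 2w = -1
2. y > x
Yes

Take x = -1, y = 0, z = 0, w = 2. Substituting into each constraint:
  (1) -3(-1) - 2(0) - 3(0) - 2(2) = -1 ✓
  (2) 0 > -1 ✓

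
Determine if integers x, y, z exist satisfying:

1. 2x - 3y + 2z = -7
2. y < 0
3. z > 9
Yes

Take x = -15, y = -1, z = 10. Substituting into each constraint:
  (1) 2(-15) - 3(-1) + 2(10) = -7 ✓
  (2) -1 < 0 ✓
  (3) 10 > 9 ✓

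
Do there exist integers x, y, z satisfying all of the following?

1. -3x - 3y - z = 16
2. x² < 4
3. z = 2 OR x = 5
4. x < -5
No

A contradictory subset is {x² < 4, x < -5}. No integer assignment can satisfy these jointly:

  - x² < 4: restricts x to |x| ≤ 1
  - x < -5: bounds one variable relative to a constant

Direct contradiction: the bounds on x require x ≥ -1 and x ≤ -6 simultaneously, which is empty.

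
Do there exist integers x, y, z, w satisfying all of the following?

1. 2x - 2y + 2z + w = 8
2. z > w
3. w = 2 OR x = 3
Yes

Take x = 0, y = 0, z = 3, w = 2. Substituting into each constraint:
  (1) 2(0) - 2(0) + 2(3) + 2 = 8 ✓
  (2) 3 > 2 ✓
  (3) w = 2, target 2 ✓ (first branch holds)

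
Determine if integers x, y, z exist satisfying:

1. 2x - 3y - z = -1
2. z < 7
Yes

Take x = 1, y = 1, z = 0. Substituting into each constraint:
  (1) 2(1) - 3(1) + 0 = -1 ✓
  (2) 0 < 7 ✓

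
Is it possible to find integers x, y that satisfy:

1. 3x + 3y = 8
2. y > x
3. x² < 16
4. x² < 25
No

Even the single constraint (3x + 3y = 8) is infeasible over the integers.

  - 3x + 3y = 8: every term on the left is divisible by 3, so the LHS ≡ 0 (mod 3), but the RHS 8 is not — no integer solution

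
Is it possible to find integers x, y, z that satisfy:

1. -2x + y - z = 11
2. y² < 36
Yes

Take x = 0, y = 0, z = -11. Substituting into each constraint:
  (1) -2(0) + 0 + 11 = 11 ✓
  (2) y² = (0)² = 0, and 0 < 36 ✓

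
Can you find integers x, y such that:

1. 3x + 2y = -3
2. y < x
Yes

Take x = 1, y = -3. Substituting into each constraint:
  (1) 3(1) + 2(-3) = -3 ✓
  (2) -3 < 1 ✓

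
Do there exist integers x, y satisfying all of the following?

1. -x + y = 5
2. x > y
No

The full constraint system is jointly infeasible over the integers. Each constraint and what it forces:

  - -x + y = 5: is a linear equation tying the variables together
  - x > y: bounds one variable relative to another variable

From the equation, x − y = -5, i.e. x − y = -5; but x > y requires x − y ≥ 1. Contradiction.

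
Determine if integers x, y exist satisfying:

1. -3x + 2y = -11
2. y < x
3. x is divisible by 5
Yes

Take x = -5, y = -13. Substituting into each constraint:
  (1) -3(-5) + 2(-13) = -11 ✓
  (2) -13 < -5 ✓
  (3) -5 = 5 × -1, remainder 0 ✓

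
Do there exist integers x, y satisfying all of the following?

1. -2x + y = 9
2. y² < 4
Yes

Take x = -5, y = -1. Substituting into each constraint:
  (1) -2(-5) + (-1) = 9 ✓
  (2) y² = (-1)² = 1, and 1 < 4 ✓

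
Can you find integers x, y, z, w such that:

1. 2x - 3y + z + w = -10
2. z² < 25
Yes

Take x = 0, y = 0, z = 0, w = -10. Substituting into each constraint:
  (1) 2(0) - 3(0) + 0 + (-10) = -10 ✓
  (2) z² = (0)² = 0, and 0 < 25 ✓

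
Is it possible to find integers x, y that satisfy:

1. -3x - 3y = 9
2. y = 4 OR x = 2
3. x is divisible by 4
No

The full constraint system is jointly infeasible over the integers. Each constraint and what it forces:

  - -3x - 3y = 9: is a linear equation tying the variables together
  - y = 4 OR x = 2: forces a choice: either y = 4 or x = 2
  - x is divisible by 4: restricts x to multiples of 4

Split on the disjunction (y = 4 OR x = 2):
  • If y = 4: with y = 4, writing x = 4x', every remaining term of the linear equation is divisible by 12, so the left side is ≡ 0 (mod 12); but the right side 21 ≡ 9 (mod 12). No integers can satisfy it.
  • If x = 2: this contradicts the divisibility constraint — 2 is not a multiple of 4.
Both branches are infeasible, so the system has no integer solution.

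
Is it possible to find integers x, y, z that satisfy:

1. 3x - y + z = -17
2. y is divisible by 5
Yes

Take x = -6, y = 0, z = 1. Substituting into each constraint:
  (1) 3(-6) + 0 + 1 = -17 ✓
  (2) 0 = 5 × 0, remainder 0 ✓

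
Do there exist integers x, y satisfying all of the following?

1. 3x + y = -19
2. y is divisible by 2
Yes

Take x = -7, y = 2. Substituting into each constraint:
  (1) 3(-7) + 2 = -19 ✓
  (2) 2 = 2 × 1, remainder 0 ✓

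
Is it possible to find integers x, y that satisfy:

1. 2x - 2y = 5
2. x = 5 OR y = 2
No

Even the single constraint (2x - 2y = 5) is infeasible over the integers.

  - 2x - 2y = 5: every term on the left is divisible by 2, so the LHS ≡ 0 (mod 2), but the RHS 5 is not — no integer solution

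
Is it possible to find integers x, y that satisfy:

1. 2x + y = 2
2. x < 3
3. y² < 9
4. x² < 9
Yes

Take x = 1, y = 0. Substituting into each constraint:
  (1) 2(1) + 0 = 2 ✓
  (2) 1 < 3 ✓
  (3) y² = (0)² = 0, and 0 < 9 ✓
  (4) x² = (1)² = 1, and 1 < 9 ✓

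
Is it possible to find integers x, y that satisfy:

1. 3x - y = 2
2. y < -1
Yes

Take x = 0, y = -2. Substituting into each constraint:
  (1) 3(0) + 2 = 2 ✓
  (2) -2 < -1 ✓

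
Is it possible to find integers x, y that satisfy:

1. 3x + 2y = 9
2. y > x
Yes

Take x = 1, y = 3. Substituting into each constraint:
  (1) 3(1) + 2(3) = 9 ✓
  (2) 3 > 1 ✓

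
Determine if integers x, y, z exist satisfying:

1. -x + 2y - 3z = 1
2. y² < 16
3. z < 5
Yes

Take x = 2, y = 0, z = -1. Substituting into each constraint:
  (1) (-2) + 2(0) - 3(-1) = 1 ✓
  (2) y² = (0)² = 0, and 0 < 16 ✓
  (3) -1 < 5 ✓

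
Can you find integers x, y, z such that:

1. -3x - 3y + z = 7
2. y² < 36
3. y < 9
Yes

Take x = 0, y = 0, z = 7. Substituting into each constraint:
  (1) -3(0) - 3(0) + 7 = 7 ✓
  (2) y² = (0)² = 0, and 0 < 36 ✓
  (3) 0 < 9 ✓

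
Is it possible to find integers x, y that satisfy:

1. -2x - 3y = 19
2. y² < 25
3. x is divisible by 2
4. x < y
Yes

Take x = -8, y = -1. Substituting into each constraint:
  (1) -2(-8) - 3(-1) = 19 ✓
  (2) y² = (-1)² = 1, and 1 < 25 ✓
  (3) -8 = 2 × -4, remainder 0 ✓
  (4) -8 < -1 ✓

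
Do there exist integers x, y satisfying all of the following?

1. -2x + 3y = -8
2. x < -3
Yes

Take x = -5, y = -6. Substituting into each constraint:
  (1) -2(-5) + 3(-6) = -8 ✓
  (2) -5 < -3 ✓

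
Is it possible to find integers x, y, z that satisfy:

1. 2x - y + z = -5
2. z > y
Yes

Take x = -3, y = 0, z = 1. Substituting into each constraint:
  (1) 2(-3) + 0 + 1 = -5 ✓
  (2) 1 > 0 ✓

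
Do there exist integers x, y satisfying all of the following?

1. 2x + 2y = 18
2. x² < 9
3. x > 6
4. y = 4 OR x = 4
No

A contradictory subset is {2x + 2y = 18, x > 6, y = 4 OR x = 4}. No integer assignment can satisfy these jointly:

  - 2x + 2y = 18: is a linear equation tying the variables together
  - x > 6: bounds one variable relative to a constant
  - y = 4 OR x = 4: forces a choice: either y = 4 or x = 4

Split on the disjunction (y = 4 OR x = 4):
  • If y = 4: the equation forces x = 5, which contradicts the bound x ≥ 7.
  • If x = 4: this contradicts the bound x ≥ 7.
Both branches are infeasible, so the system has no integer solution.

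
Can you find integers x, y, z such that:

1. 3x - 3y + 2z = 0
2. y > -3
Yes

Take x = 0, y = 0, z = 0. Substituting into each constraint:
  (1) 3(0) - 3(0) + 2(0) = 0 ✓
  (2) 0 > -3 ✓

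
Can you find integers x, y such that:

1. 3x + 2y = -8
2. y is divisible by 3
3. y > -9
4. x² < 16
No

A contradictory subset is {3x + 2y = -8, y is divisible by 3}. No integer assignment can satisfy these jointly:

  - 3x + 2y = -8: is a linear equation tying the variables together
  - y is divisible by 3: restricts y to multiples of 3

Modular obstruction: writing y = 3y', every remaining term of the linear equation is divisible by 3, so the left side is ≡ 0 (mod 3); but the right side -8 ≡ 1 (mod 3). No integers can satisfy it.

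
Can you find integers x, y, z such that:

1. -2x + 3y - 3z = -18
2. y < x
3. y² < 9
Yes

Take x = 0, y = -1, z = 5. Substituting into each constraint:
  (1) -2(0) + 3(-1) - 3(5) = -18 ✓
  (2) -1 < 0 ✓
  (3) y² = (-1)² = 1, and 1 < 9 ✓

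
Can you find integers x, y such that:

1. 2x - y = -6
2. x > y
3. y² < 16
No

The full constraint system is jointly infeasible over the integers. Each constraint and what it forces:

  - 2x - y = -6: is a linear equation tying the variables together
  - x > y: bounds one variable relative to another variable
  - y² < 16: restricts y to |y| ≤ 3

The bounds confine y to {-3, -2, -1, 0, 1, 2, 3}. For each value, substitute into the equation:
  • y = -3: the equation gives 2x = -9, so x would not be an integer.
  • y = -2: the equation forces x = -4, but x > y fails since -4 ≤ -2.
  • y = -1: the equation gives 2x = -7, so x would not be an integer.
  • y = 0: the equation forces x = -3, but x > y fails since -3 ≤ 0.
  • y = 1: the equation gives 2x = -5, so x would not be an integer.
  • y = 2: the equation forces x = -2, but x > y fails since -2 ≤ 2.
  • y = 3: the equation gives 2x = -3, so x would not be an integer.
Every case fails, so no integer solution exists.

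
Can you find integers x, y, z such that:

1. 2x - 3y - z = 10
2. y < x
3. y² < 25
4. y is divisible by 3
Yes

Take x = 1, y = 0, z = -8. Substituting into each constraint:
  (1) 2(1) - 3(0) + 8 = 10 ✓
  (2) 0 < 1 ✓
  (3) y² = (0)² = 0, and 0 < 25 ✓
  (4) 0 = 3 × 0, remainder 0 ✓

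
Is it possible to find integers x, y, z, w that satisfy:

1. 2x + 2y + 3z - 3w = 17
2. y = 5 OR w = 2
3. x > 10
Yes

Take x = 11, y = 5, z = -4, w = 1. Substituting into each constraint:
  (1) 2(11) + 2(5) + 3(-4) - 3(1) = 17 ✓
  (2) y = 5, target 5 ✓ (first branch holds)
  (3) 11 > 10 ✓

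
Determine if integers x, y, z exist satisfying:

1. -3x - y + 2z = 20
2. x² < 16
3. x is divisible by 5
Yes

Take x = 0, y = -20, z = 0. Substituting into each constraint:
  (1) -3(0) + 20 + 2(0) = 20 ✓
  (2) x² = (0)² = 0, and 0 < 16 ✓
  (3) 0 = 5 × 0, remainder 0 ✓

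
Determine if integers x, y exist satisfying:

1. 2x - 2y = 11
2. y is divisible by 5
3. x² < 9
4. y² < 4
No

Even the single constraint (2x - 2y = 11) is infeasible over the integers.

  - 2x - 2y = 11: every term on the left is divisible by 2, so the LHS ≡ 0 (mod 2), but the RHS 11 is not — no integer solution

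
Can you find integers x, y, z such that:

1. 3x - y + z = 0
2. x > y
Yes

Take x = 0, y = -1, z = -1. Substituting into each constraint:
  (1) 3(0) + 1 + (-1) = 0 ✓
  (2) 0 > -1 ✓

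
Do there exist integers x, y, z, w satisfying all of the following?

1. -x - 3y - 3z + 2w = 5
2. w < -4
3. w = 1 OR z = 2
Yes

Take x = 0, y = -7, z = 2, w = -5. Substituting into each constraint:
  (1) 0 - 3(-7) - 3(2) + 2(-5) = 5 ✓
  (2) -5 < -4 ✓
  (3) z = 2, target 2 ✓ (second branch holds)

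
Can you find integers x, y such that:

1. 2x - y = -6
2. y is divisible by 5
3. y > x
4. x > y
No

A contradictory subset is {y > x, x > y}. No integer assignment can satisfy these jointly:

  - y > x: bounds one variable relative to another variable
  - x > y: bounds one variable relative to another variable

Direct contradiction: y > x and x > y cannot both hold.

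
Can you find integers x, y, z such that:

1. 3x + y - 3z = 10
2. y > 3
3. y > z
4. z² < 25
Yes

Take x = 2, y = 4, z = 0. Substituting into each constraint:
  (1) 3(2) + 4 - 3(0) = 10 ✓
  (2) 4 > 3 ✓
  (3) 4 > 0 ✓
  (4) z² = (0)² = 0, and 0 < 25 ✓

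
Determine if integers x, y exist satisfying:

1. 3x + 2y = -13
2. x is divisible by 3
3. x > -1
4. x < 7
Yes

Take x = 3, y = -11. Substituting into each constraint:
  (1) 3(3) + 2(-11) = -13 ✓
  (2) 3 = 3 × 1, remainder 0 ✓
  (3) 3 > -1 ✓
  (4) 3 < 7 ✓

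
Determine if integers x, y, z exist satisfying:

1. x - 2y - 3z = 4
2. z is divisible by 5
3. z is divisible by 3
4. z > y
Yes

Take x = 2, y = -1, z = 0. Substituting into each constraint:
  (1) 2 - 2(-1) - 3(0) = 4 ✓
  (2) 0 = 5 × 0, remainder 0 ✓
  (3) 0 = 3 × 0, remainder 0 ✓
  (4) 0 > -1 ✓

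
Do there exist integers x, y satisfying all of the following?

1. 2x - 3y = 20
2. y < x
Yes

Take x = -17, y = -18. Substituting into each constraint:
  (1) 2(-17) - 3(-18) = 20 ✓
  (2) -18 < -17 ✓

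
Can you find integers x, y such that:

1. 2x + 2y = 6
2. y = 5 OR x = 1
Yes

Take x = -2, y = 5. Substituting into each constraint:
  (1) 2(-2) + 2(5) = 6 ✓
  (2) y = 5, target 5 ✓ (first branch holds)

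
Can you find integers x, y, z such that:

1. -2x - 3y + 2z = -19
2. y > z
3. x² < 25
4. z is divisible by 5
Yes

Take x = 2, y = 5, z = 0. Substituting into each constraint:
  (1) -2(2) - 3(5) + 2(0) = -19 ✓
  (2) 5 > 0 ✓
  (3) x² = (2)² = 4, and 4 < 25 ✓
  (4) 0 = 5 × 0, remainder 0 ✓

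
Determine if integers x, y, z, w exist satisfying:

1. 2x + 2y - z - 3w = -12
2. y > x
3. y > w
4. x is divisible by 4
Yes

Take x = 0, y = 1, z = 14, w = 0. Substituting into each constraint:
  (1) 2(0) + 2(1) + (-14) - 3(0) = -12 ✓
  (2) 1 > 0 ✓
  (3) 1 > 0 ✓
  (4) 0 = 4 × 0, remainder 0 ✓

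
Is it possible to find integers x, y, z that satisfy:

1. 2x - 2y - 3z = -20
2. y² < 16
Yes

Take x = -10, y = 0, z = 0. Substituting into each constraint:
  (1) 2(-10) - 2(0) - 3(0) = -20 ✓
  (2) y² = (0)² = 0, and 0 < 16 ✓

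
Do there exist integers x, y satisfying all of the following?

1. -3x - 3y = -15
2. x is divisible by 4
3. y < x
Yes

Take x = 4, y = 1. Substituting into each constraint:
  (1) -3(4) - 3(1) = -15 ✓
  (2) 4 = 4 × 1, remainder 0 ✓
  (3) 1 < 4 ✓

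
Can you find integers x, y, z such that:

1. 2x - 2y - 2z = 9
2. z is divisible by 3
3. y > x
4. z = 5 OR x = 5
No

Even the single constraint (2x - 2y - 2z = 9) is infeasible over the integers.

  - 2x - 2y - 2z = 9: every term on the left is divisible by 2, so the LHS ≡ 0 (mod 2), but the RHS 9 is not — no integer solution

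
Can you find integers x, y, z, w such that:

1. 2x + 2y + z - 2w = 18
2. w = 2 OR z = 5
Yes

Take x = 0, y = 9, z = 4, w = 2. Substituting into each constraint:
  (1) 2(0) + 2(9) + 4 - 2(2) = 18 ✓
  (2) w = 2, target 2 ✓ (first branch holds)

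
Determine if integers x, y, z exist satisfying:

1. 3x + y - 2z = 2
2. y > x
Yes

Take x = -2, y = 0, z = -4. Substituting into each constraint:
  (1) 3(-2) + 0 - 2(-4) = 2 ✓
  (2) 0 > -2 ✓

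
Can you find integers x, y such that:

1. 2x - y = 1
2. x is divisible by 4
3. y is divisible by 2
No

A contradictory subset is {2x - y = 1, y is divisible by 2}. No integer assignment can satisfy these jointly:

  - 2x - y = 1: is a linear equation tying the variables together
  - y is divisible by 2: restricts y to multiples of 2

Modular obstruction: writing y = 2y', every remaining term of the linear equation is divisible by 2, so the left side is ≡ 0 (mod 2); but the right side 1 ≡ 1 (mod 2). No integers can satisfy it.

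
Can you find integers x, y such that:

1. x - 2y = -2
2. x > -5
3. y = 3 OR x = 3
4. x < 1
No

A contradictory subset is {x - 2y = -2, y = 3 OR x = 3, x < 1}. No integer assignment can satisfy these jointly:

  - x - 2y = -2: is a linear equation tying the variables together
  - y = 3 OR x = 3: forces a choice: either y = 3 or x = 3
  - x < 1: bounds one variable relative to a constant

Split on the disjunction (y = 3 OR x = 3):
  • If y = 3: the equation forces x = 4, which contradicts the bound x ≤ 0.
  • If x = 3: this contradicts the bound x ≤ 0.
Both branches are infeasible, so the system has no integer solution.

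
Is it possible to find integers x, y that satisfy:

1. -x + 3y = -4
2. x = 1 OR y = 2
Yes

Take x = 1, y = -1. Substituting into each constraint:
  (1) (-1) + 3(-1) = -4 ✓
  (2) x = 1, target 1 ✓ (first branch holds)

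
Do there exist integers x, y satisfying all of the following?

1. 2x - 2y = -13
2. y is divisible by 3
No

Even the single constraint (2x - 2y = -13) is infeasible over the integers.

  - 2x - 2y = -13: every term on the left is divisible by 2, so the LHS ≡ 0 (mod 2), but the RHS -13 is not — no integer solution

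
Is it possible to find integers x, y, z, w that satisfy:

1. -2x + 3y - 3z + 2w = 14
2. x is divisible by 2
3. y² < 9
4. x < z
Yes

Take x = 0, y = 0, z = 2, w = 10. Substituting into each constraint:
  (1) -2(0) + 3(0) - 3(2) + 2(10) = 14 ✓
  (2) 0 = 2 × 0, remainder 0 ✓
  (3) y² = (0)² = 0, and 0 < 9 ✓
  (4) 0 < 2 ✓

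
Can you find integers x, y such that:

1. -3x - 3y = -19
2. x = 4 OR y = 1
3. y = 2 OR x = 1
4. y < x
No

Even the single constraint (-3x - 3y = -19) is infeasible over the integers.

  - -3x - 3y = -19: every term on the left is divisible by 3, so the LHS ≡ 0 (mod 3), but the RHS -19 is not — no integer solution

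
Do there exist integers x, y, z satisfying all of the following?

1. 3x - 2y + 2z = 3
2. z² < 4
Yes

Take x = 1, y = 0, z = 0. Substituting into each constraint:
  (1) 3(1) - 2(0) + 2(0) = 3 ✓
  (2) z² = (0)² = 0, and 0 < 4 ✓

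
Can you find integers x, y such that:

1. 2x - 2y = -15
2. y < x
No

Even the single constraint (2x - 2y = -15) is infeasible over the integers.

  - 2x - 2y = -15: every term on the left is divisible by 2, so the LHS ≡ 0 (mod 2), but the RHS -15 is not — no integer solution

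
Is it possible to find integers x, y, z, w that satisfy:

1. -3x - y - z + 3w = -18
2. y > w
Yes

Take x = 0, y = 0, z = 15, w = -1. Substituting into each constraint:
  (1) -3(0) + 0 + (-15) + 3(-1) = -18 ✓
  (2) 0 > -1 ✓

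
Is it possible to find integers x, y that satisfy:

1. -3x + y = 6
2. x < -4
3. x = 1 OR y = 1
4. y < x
No

A contradictory subset is {-3x + y = 6, x < -4, x = 1 OR y = 1}. No integer assignment can satisfy these jointly:

  - -3x + y = 6: is a linear equation tying the variables together
  - x < -4: bounds one variable relative to a constant
  - x = 1 OR y = 1: forces a choice: either x = 1 or y = 1

Split on the disjunction (x = 1 OR y = 1):
  • If x = 1: this contradicts the bound x ≤ -5.
  • If y = 1: with y = 1, every remaining term of the linear equation is divisible by 3, so the left side is ≡ 0 (mod 3); but the right side 5 ≡ 2 (mod 3). No integers can satisfy it.
Both branches are infeasible, so the system has no integer solution.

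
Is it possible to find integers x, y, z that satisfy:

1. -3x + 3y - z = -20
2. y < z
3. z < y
No

A contradictory subset is {y < z, z < y}. No integer assignment can satisfy these jointly:

  - y < z: bounds one variable relative to another variable
  - z < y: bounds one variable relative to another variable

Direct contradiction: z > y and y > z cannot both hold.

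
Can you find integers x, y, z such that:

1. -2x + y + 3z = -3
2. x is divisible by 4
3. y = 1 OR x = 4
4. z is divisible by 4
Yes

Take x = 4, y = -7, z = 4. Substituting into each constraint:
  (1) -2(4) + (-7) + 3(4) = -3 ✓
  (2) 4 = 4 × 1, remainder 0 ✓
  (3) x = 4, target 4 ✓ (second branch holds)
  (4) 4 = 4 × 1, remainder 0 ✓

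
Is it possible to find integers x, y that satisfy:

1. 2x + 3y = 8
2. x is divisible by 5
Yes

Take x = -5, y = 6. Substituting into each constraint:
  (1) 2(-5) + 3(6) = 8 ✓
  (2) -5 = 5 × -1, remainder 0 ✓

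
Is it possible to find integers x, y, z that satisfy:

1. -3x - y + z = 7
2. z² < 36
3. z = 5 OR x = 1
Yes

Take x = 1, y = -11, z = -1. Substituting into each constraint:
  (1) -3(1) + 11 + (-1) = 7 ✓
  (2) z² = (-1)² = 1, and 1 < 36 ✓
  (3) x = 1, target 1 ✓ (second branch holds)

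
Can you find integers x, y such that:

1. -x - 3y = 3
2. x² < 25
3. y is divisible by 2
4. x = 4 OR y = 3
No

A contradictory subset is {-x - 3y = 3, y is divisible by 2, x = 4 OR y = 3}. No integer assignment can satisfy these jointly:

  - -x - 3y = 3: is a linear equation tying the variables together
  - y is divisible by 2: restricts y to multiples of 2
  - x = 4 OR y = 3: forces a choice: either x = 4 or y = 3

Split on the disjunction (x = 4 OR y = 3):
  • If x = 4: with x = 4, writing y = 2y', every remaining term of the linear equation is divisible by 6, so the left side is ≡ 0 (mod 6); but the right side 7 ≡ 1 (mod 6). No integers can satisfy it.
  • If y = 3: this contradicts the divisibility constraint — 3 is not a multiple of 2.
Both branches are infeasible, so the system has no integer solution.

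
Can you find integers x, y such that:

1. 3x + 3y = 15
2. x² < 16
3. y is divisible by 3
Yes

Take x = 2, y = 3. Substituting into each constraint:
  (1) 3(2) + 3(3) = 15 ✓
  (2) x² = (2)² = 4, and 4 < 16 ✓
  (3) 3 = 3 × 1, remainder 0 ✓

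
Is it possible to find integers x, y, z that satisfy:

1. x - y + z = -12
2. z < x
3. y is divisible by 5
Yes

Take x = 2, y = 15, z = 1. Substituting into each constraint:
  (1) 2 + (-15) + 1 = -12 ✓
  (2) 1 < 2 ✓
  (3) 15 = 5 × 3, remainder 0 ✓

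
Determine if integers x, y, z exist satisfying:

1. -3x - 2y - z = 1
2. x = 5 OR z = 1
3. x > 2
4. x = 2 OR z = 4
Yes

Take x = 5, y = -10, z = 4. Substituting into each constraint:
  (1) -3(5) - 2(-10) + (-4) = 1 ✓
  (2) x = 5, target 5 ✓ (first branch holds)
  (3) 5 > 2 ✓
  (4) z = 4, target 4 ✓ (second branch holds)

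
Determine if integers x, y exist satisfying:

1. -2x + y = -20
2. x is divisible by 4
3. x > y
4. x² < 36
Yes

Take x = 0, y = -20. Substituting into each constraint:
  (1) -2(0) + (-20) = -20 ✓
  (2) 0 = 4 × 0, remainder 0 ✓
  (3) 0 > -20 ✓
  (4) x² = (0)² = 0, and 0 < 36 ✓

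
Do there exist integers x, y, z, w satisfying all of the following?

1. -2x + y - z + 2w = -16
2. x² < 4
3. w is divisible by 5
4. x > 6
No

A contradictory subset is {x² < 4, x > 6}. No integer assignment can satisfy these jointly:

  - x² < 4: restricts x to |x| ≤ 1
  - x > 6: bounds one variable relative to a constant

Direct contradiction: the bounds on x require x ≥ 7 and x ≤ 1 simultaneously, which is empty.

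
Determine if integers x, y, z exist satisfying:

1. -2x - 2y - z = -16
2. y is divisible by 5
Yes

Take x = 0, y = 0, z = 16. Substituting into each constraint:
  (1) -2(0) - 2(0) + (-16) = -16 ✓
  (2) 0 = 5 × 0, remainder 0 ✓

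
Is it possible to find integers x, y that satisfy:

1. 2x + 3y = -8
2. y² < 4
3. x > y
No

The full constraint system is jointly infeasible over the integers. Each constraint and what it forces:

  - 2x + 3y = -8: is a linear equation tying the variables together
  - y² < 4: restricts y to |y| ≤ 1
  - x > y: bounds one variable relative to another variable

Propagating the comparison: x > y and y ≥ -1 give x ≥ 0. Range argument: with x ∈ [0, ∞], y ∈ [-1, 1], the left side of the equation is at least -3, but the right side is -8 < -3. No integer solution exists.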